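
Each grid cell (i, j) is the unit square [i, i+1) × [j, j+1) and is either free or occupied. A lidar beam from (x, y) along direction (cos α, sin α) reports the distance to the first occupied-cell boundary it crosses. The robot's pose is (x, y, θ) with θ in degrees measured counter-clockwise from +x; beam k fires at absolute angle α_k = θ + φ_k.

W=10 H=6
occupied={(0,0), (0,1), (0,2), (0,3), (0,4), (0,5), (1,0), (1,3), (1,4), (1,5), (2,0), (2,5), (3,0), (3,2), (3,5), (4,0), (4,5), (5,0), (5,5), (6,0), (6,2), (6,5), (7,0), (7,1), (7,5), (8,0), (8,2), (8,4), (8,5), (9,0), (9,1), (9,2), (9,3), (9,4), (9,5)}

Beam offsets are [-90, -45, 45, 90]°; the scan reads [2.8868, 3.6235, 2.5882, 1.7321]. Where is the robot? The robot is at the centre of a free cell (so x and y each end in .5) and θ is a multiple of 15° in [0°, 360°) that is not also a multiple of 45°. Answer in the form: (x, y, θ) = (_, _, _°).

(x, y, θ) = (4.5, 3.5, 240°)

Candidates: 25 free-cell centres × 16 headings = 400 poses. Raycast each; keep the one whose scan matches to 4 dp.
  (8.5, 3.5, 345°): beam 1 = 0.5176 ≠ 2.8868 ✗
  (3.5, 4.5, 285°): beam 1 = 1.5529 ≠ 2.8868 ✗
  (6.5, 1.5, 345°): beam 1 = 0.5176 ≠ 2.8868 ✗
  (5.5, 4.5, 75°): beam 1 = 3.6235 ≠ 2.8868 ✗
  …
  (4.5, 3.5, 240°): r_1=2.8868, r_2=3.6235, r_3=2.5882, r_4=1.7321 — all match ✓
Unique over the lattice → pose = (4.5, 3.5, 240°).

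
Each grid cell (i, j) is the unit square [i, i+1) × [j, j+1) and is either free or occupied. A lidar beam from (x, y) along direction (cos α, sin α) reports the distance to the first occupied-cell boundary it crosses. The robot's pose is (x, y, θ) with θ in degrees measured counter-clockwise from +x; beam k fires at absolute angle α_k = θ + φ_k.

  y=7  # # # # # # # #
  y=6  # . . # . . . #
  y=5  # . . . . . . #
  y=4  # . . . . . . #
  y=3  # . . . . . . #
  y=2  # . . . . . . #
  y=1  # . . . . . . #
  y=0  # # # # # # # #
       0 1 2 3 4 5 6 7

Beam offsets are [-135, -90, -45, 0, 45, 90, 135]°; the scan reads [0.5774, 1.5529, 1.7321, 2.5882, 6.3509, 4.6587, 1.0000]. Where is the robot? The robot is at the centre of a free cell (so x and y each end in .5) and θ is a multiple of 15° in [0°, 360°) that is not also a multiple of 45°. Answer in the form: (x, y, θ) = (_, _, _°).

(x, y, θ) = (6.5, 5.5, 165°)

Candidates: 35 free-cell centres × 16 headings = 560 poses. Raycast each; keep the one whose scan matches to 4 dp.
  (4.5, 5.5, 120°): beam 1 = 2.5882 ≠ 0.5774 ✗
  (1.5, 2.5, 30°): beam 1 = 1.5529 ≠ 0.5774 ✗
  (4.5, 4.5, 255°): beam 1 = 1.7321 ≠ 0.5774 ✗
  (6.5, 4.5, 345°): beam 1 = 6.3509 ≠ 0.5774 ✗
  (1.5, 2.5, 105°): beam 1 = 3.0000 ≠ 0.5774 ✗
  …
  (6.5, 5.5, 165°): r_1=0.5774, r_2=1.5529, r_3=1.7321, r_4=2.5882, r_5=6.3509, r_6=4.6587, r_7=1.0000 — all match ✓
No second candidate reproduces the full scan.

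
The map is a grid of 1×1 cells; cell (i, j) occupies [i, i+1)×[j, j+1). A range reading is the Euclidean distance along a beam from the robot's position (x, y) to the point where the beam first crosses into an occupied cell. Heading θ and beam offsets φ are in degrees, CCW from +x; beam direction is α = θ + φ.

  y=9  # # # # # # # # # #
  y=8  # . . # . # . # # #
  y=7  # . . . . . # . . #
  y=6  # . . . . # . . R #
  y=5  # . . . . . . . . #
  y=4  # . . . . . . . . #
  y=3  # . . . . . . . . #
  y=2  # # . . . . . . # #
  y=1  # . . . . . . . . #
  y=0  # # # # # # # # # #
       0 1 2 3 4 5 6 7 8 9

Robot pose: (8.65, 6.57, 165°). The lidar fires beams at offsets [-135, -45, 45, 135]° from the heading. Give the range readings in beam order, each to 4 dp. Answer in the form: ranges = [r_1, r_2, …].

ranges = [0.4041, 1.6512, 7.6788, 0.7000]

beam 1: φ=-135°, α=30°
  direction (0.8660, 0.5000); cell (8,6); t to first gridline: x 0.4041, y 0.8600 (then +1.1547 / +2.0000)
    (9,6) via x @ 0.4041  # hit
  → r_1 = 0.4041
beam 2: φ=-45°, α=120°
  direction (-0.5000, 0.8660); cell (8,6); t to first gridline: x 1.3000, y 0.4965 (then +2.0000 / +1.1547)
    (8,7) via y @ 0.4965
    (7,7) via x @ 1.3000
    (7,8) via y @ 1.6512  # hit
  → r_2 = 1.6512
beam 3: φ=45°, α=210°
  direction (-0.8660, -0.5000); cell (8,6); t to first gridline: x 0.7506, y 1.1400 (then +1.1547 / +2.0000)
    (7,6) via x @ 0.7506
    (7,5) via y @ 1.1400
    (6,5) via x @ 1.9053
    (5,5) via x @ 3.0600
    (5,4) via y @ 3.1400
    (4,4) via x @ 4.2147
    (4,3) via y @ 5.1400
    (3,3) via x @ 5.3694
    (2,3) via x @ 6.5241
    (2,2) via y @ 7.1400
    (1,2) via x @ 7.6788  # hit
  → r_3 = 7.6788
beam 4: φ=135°, α=300°
  direction (0.5000, -0.8660); cell (8,6); t to first gridline: x 0.7000, y 0.6582 (then +2.0000 / +1.1547)
    (8,5) via y @ 0.6582
    (9,5) via x @ 0.7000  # hit
  → r_4 = 0.7000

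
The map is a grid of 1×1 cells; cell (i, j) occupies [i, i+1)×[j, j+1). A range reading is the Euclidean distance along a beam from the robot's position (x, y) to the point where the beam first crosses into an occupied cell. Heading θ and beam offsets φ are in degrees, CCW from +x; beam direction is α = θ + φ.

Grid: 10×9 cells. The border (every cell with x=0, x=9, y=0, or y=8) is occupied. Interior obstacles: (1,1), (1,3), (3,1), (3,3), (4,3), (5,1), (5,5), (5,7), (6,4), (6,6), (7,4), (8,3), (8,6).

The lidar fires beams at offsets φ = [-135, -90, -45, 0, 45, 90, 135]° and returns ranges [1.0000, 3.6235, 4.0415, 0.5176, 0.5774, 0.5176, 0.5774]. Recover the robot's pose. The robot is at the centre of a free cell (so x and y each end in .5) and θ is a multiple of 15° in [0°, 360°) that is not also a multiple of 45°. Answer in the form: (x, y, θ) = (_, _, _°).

(x, y, θ) = (5.5, 4.5, 345°)

The pose lattice has 43·16 = 688 candidates. Test each by forward raycasting.
  (6.5, 2.5, 120°): beam 1 = 2.5882 ≠ 1.0000 ✗
  (6.5, 5.5, 255°): beam 1 = 0.5774 ≠ 1.0000 ✗
  (6.5, 2.5, 165°): beam 1 = 1.7321 ≠ 1.0000 ✗
  (1.5, 2.5, 255°): beam 1 = 0.5774 ≠ 1.0000 ✗
  …
  (5.5, 4.5, 345°): r_1=1.0000, r_2=3.6235, r_3=4.0415, r_4=0.5176, r_5=0.5774, r_6=0.5176, r_7=0.5774 — all match ✓
Only this pose fits every beam.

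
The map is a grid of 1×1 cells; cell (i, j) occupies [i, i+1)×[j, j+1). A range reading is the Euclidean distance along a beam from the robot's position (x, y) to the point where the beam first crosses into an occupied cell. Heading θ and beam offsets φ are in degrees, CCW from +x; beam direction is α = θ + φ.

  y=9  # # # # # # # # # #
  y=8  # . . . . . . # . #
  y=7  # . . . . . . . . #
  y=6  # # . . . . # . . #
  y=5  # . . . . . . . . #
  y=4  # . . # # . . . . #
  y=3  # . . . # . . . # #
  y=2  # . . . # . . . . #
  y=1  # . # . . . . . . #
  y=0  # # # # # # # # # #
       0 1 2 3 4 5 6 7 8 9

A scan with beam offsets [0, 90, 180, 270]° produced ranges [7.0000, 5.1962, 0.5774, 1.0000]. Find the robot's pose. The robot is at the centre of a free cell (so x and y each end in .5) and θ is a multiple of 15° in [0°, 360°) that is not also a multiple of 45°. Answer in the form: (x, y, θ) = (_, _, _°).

Enumerate (i+0.5, j+0.5, θ) over the 55 free cells and 16 admissible headings. For each, cast all 4 beams and compare to the given ranges.
  (8.5, 2.5, 255°): beam 1 = 1.5529 ≠ 7.0000 ✗
  (5.5, 2.5, 165°): beam 1 = 0.5176 ≠ 7.0000 ✗
  (5.5, 4.5, 120°): beam 1 = 5.1962 ≠ 7.0000 ✗
  (3.5, 5.5, 330°): beam 1 = 1.0000 ≠ 7.0000 ✗
  (8.5, 5.5, 330°): beam 1 = 0.5774 ≠ 7.0000 ✗
  …
  (4.5, 8.5, 240°): r_1=7.0000, r_2=5.1962, r_3=0.5774, r_4=1.0000 — all match ✓
Only this pose fits every beam.

(x, y, θ) = (4.5, 8.5, 240°)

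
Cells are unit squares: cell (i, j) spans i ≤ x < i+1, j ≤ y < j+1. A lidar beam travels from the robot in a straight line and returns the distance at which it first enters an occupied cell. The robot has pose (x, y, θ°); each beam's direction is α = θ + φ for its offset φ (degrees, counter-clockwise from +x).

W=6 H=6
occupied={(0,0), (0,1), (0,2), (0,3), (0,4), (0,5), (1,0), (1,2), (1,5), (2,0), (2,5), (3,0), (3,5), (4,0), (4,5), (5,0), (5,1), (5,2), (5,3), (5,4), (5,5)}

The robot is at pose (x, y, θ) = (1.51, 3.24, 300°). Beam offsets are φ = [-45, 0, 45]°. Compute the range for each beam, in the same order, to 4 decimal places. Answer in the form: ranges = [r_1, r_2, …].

ranges = [0.2485, 0.2771, 3.6131]

beam 1: φ=-45°, α=255°
  dir = (cos 255°, sin 255°) = (-0.2588, -0.9659); from cell (1,3)
  next x-line at t=1.9705, next y-line at t=0.2485; Δt_x=3.8637, Δt_y=1.0353
    y: enter (1,2) at t=0.2485 ← occupied
  → r_1 = 0.2485
beam 2: φ=0°, α=300°
  dir = (cos 300°, sin 300°) = (0.5000, -0.8660); from cell (1,3)
  next x-line at t=0.9800, next y-line at t=0.2771; Δt_x=2.0000, Δt_y=1.1547
    y: enter (1,2) at t=0.2771 ← occupied
  → r_2 = 0.2771
beam 3: φ=45°, α=345°
  dir = (cos 345°, sin 345°) = (0.9659, -0.2588); from cell (1,3)
  next x-line at t=0.5073, next y-line at t=0.9273; Δt_x=1.0353, Δt_y=3.8637
    x: enter (2,3) at t=0.5073
    y: enter (2,2) at t=0.9273
    x: enter (3,2) at t=1.5426
    x: enter (4,2) at t=2.5778
    x: enter (5,2) at t=3.6131 ← occupied
  → r_3 = 3.6131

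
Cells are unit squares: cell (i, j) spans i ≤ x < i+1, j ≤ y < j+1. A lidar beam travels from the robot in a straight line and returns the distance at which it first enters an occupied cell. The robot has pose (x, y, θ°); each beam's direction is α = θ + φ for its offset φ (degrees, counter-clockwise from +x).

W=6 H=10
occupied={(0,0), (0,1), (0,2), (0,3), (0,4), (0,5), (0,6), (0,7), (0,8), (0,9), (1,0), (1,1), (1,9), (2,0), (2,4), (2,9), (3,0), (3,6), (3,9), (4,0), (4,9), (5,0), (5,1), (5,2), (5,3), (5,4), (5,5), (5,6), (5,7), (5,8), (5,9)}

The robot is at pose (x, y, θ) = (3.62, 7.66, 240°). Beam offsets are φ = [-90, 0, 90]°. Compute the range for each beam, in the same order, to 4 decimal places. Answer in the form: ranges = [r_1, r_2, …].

ranges = [2.6800, 0.7621, 1.5935]

beam 1: φ=-90°, α=150°
  cosα=-0.8660 sinα=0.5000 | (3,7) | tMaxX 0.7159 tMaxY 0.6800 | tΔX 1.1547 tΔY 2.0000
    t=0.6800 [y] (3,8)
    t=0.7159 [x] (2,8)
    t=1.8706 [x] (1,8)
    t=2.6800 [y] (1,9) — stop
  → r_1 = 2.6800
beam 2: φ=0°, α=240°
  cosα=-0.5000 sinα=-0.8660 | (3,7) | tMaxX 1.2400 tMaxY 0.7621 | tΔX 2.0000 tΔY 1.1547
    t=0.7621 [y] (3,6) — stop
  → r_2 = 0.7621
beam 3: φ=90°, α=330°
  cosα=0.8660 sinα=-0.5000 | (3,7) | tMaxX 0.4388 tMaxY 1.3200 | tΔX 1.1547 tΔY 2.0000
    t=0.4388 [x] (4,7)
    t=1.3200 [y] (4,6)
    t=1.5935 [x] (5,6) — stop
  → r_3 = 1.5935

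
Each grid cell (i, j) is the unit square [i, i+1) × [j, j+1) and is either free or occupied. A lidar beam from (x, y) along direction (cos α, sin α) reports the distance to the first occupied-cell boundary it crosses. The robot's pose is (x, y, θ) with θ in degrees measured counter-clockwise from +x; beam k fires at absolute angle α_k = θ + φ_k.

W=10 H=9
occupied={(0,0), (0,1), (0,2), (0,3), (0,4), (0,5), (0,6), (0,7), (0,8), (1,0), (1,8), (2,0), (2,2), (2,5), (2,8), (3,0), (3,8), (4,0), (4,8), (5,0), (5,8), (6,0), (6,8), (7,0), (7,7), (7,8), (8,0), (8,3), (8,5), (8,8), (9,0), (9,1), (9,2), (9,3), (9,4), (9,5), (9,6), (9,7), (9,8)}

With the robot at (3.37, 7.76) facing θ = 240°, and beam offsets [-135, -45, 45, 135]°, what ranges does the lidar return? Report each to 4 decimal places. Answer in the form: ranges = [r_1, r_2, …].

ranges = [0.2485, 2.4536, 6.9985, 0.9273]

beam 1: φ=-135°, α=105°
  cosα=-0.2588 sinα=0.9659 | (3,7) | tMaxX 1.4296 tMaxY 0.2485 | tΔX 3.8637 tΔY 1.0353
    t=0.2485 [y] (3,8) — stop
  → r_1 = 0.2485
beam 2: φ=-45°, α=195°
  cosα=-0.9659 sinα=-0.2588 | (3,7) | tMaxX 0.3831 tMaxY 2.9364 | tΔX 1.0353 tΔY 3.8637
    t=0.3831 [x] (2,7)
    t=1.4183 [x] (1,7)
    t=2.4536 [x] (0,7) — stop
  → r_2 = 2.4536
beam 3: φ=45°, α=285°
  cosα=0.2588 sinα=-0.9659 | (3,7) | tMaxX 2.4341 tMaxY 0.7868 | tΔX 3.8637 tΔY 1.0353
    t=0.7868 [y] (3,6)
    t=1.8221 [y] (3,5)
    t=2.4341 [x] (4,5)
    t=2.8574 [y] (4,4)
    t=3.8926 [y] (4,3)
    t=4.9279 [y] (4,2)
    t=5.9632 [y] (4,1)
    t=6.2978 [x] (5,1)
    t=6.9985 [y] (5,0) — stop
  → r_3 = 6.9985
beam 4: φ=135°, α=15°
  cosα=0.9659 sinα=0.2588 | (3,7) | tMaxX 0.6522 tMaxY 0.9273 | tΔX 1.0353 tΔY 3.8637
    t=0.6522 [x] (4,7)
    t=0.9273 [y] (4,8) — stop
  → r_4 = 0.9273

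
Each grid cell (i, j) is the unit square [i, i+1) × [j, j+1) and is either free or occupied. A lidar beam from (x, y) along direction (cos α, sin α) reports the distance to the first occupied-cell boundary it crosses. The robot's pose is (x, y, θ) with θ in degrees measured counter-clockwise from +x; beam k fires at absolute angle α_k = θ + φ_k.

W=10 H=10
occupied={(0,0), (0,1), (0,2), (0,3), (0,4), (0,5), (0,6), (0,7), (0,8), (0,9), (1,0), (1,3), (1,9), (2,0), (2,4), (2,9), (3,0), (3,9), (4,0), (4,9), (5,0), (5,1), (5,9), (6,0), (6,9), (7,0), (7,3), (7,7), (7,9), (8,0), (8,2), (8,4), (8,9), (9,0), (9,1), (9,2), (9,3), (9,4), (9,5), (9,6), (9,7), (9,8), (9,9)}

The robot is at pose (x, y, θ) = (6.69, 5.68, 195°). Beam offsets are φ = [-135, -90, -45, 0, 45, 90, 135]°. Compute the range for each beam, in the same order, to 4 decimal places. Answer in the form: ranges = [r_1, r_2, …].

beam 1: φ=-135°, α=60°
  d=(0.5000,0.8660)  start (6,5)  tX=0.6200 tY=0.3695  stride 1/|dx|=2.0000 1/|dy|=1.1547
    cross y-line → (6,6), t=0.3695
    cross x-line → (7,6), t=0.6200
    cross y-line → (7,7), t=1.5242 (wall)
  → r_1 = 1.5242
beam 2: φ=-90°, α=105°
  d=(-0.2588,0.9659)  start (6,5)  tX=2.6660 tY=0.3313  stride 1/|dx|=3.8637 1/|dy|=1.0353
    cross y-line → (6,6), t=0.3313
    cross y-line → (6,7), t=1.3666
    cross y-line → (6,8), t=2.4018
    cross x-line → (5,8), t=2.6660
    cross y-line → (5,9), t=3.4371 (wall)
  → r_2 = 3.4371
beam 3: φ=-45°, α=150°
  d=(-0.8660,0.5000)  start (6,5)  tX=0.7967 tY=0.6400  stride 1/|dx|=1.1547 1/|dy|=2.0000
    cross y-line → (6,6), t=0.6400
    cross x-line → (5,6), t=0.7967
    cross x-line → (4,6), t=1.9514
    cross y-line → (4,7), t=2.6400
    cross x-line → (3,7), t=3.1061
    cross x-line → (2,7), t=4.2608
    cross y-line → (2,8), t=4.6400
    cross x-line → (1,8), t=5.4155
    cross x-line → (0,8), t=6.5702 (wall)
  → r_3 = 6.5702
beam 4: φ=0°, α=195°
  d=(-0.9659,-0.2588)  start (6,5)  tX=0.7143 tY=2.6273  stride 1/|dx|=1.0353 1/|dy|=3.8637
    cross x-line → (5,5), t=0.7143
    cross x-line → (4,5), t=1.7496
    cross y-line → (4,4), t=2.6273
    cross x-line → (3,4), t=2.7849
    cross x-line → (2,4), t=3.8202 (wall)
  → r_4 = 3.8202
beam 5: φ=45°, α=240°
  d=(-0.5000,-0.8660)  start (6,5)  tX=1.3800 tY=0.7852  stride 1/|dx|=2.0000 1/|dy|=1.1547
    cross y-line → (6,4), t=0.7852
    cross x-line → (5,4), t=1.3800
    cross y-line → (5,3), t=1.9399
    cross y-line → (5,2), t=3.0946
    cross x-line → (4,2), t=3.3800
    cross y-line → (4,1), t=4.2493
    cross x-line → (3,1), t=5.3800
    cross y-line → (3,0), t=5.4040 (wall)
  → r_5 = 5.4040
beam 6: φ=90°, α=285°
  d=(0.2588,-0.9659)  start (6,5)  tX=1.1977 tY=0.7040  stride 1/|dx|=3.8637 1/|dy|=1.0353
    cross y-line → (6,4), t=0.7040
    cross x-line → (7,4), t=1.1977
    cross y-line → (7,3), t=1.7393 (wall)
  → r_6 = 1.7393
beam 7: φ=135°, α=330°
  d=(0.8660,-0.5000)  start (6,5)  tX=0.3580 tY=1.3600  stride 1/|dx|=1.1547 1/|dy|=2.0000
    cross x-line → (7,5), t=0.3580
    cross y-line → (7,4), t=1.3600
    cross x-line → (8,4), t=1.5127 (wall)
  → r_7 = 1.5127

ranges = [1.5242, 3.4371, 6.5702, 3.8202, 5.4040, 1.7393, 1.5127]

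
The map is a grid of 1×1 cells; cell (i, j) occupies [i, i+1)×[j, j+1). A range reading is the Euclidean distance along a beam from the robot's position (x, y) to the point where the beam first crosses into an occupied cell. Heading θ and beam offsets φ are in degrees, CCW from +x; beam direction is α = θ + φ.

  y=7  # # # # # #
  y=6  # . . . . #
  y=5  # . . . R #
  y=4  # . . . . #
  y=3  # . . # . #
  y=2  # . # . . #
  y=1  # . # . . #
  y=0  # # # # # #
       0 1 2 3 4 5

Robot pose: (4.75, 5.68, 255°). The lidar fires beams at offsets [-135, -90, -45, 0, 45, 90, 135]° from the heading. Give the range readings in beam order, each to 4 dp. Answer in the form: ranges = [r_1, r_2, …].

beam 1: φ=-135°, α=120°
  cosα=-0.5000 sinα=0.8660 | (4,5) | tMaxX 1.5000 tMaxY 0.3695 | tΔX 2.0000 tΔY 1.1547
    t=0.3695 [y] (4,6)
    t=1.5000 [x] (3,6)
    t=1.5242 [y] (3,7) — stop
  → r_1 = 1.5242
beam 2: φ=-90°, α=165°
  cosα=-0.9659 sinα=0.2588 | (4,5) | tMaxX 0.7765 tMaxY 1.2364 | tΔX 1.0353 tΔY 3.8637
    t=0.7765 [x] (3,5)
    t=1.2364 [y] (3,6)
    t=1.8117 [x] (2,6)
    t=2.8470 [x] (1,6)
    t=3.8823 [x] (0,6) — stop
  → r_2 = 3.8823
beam 3: φ=-45°, α=210°
  cosα=-0.8660 sinα=-0.5000 | (4,5) | tMaxX 0.8660 tMaxY 1.3600 | tΔX 1.1547 tΔY 2.0000
    t=0.8660 [x] (3,5)
    t=1.3600 [y] (3,4)
    t=2.0207 [x] (2,4)
    t=3.1754 [x] (1,4)
    t=3.3600 [y] (1,3)
    t=4.3301 [x] (0,3) — stop
  → r_3 = 4.3301
beam 4: φ=0°, α=255°
  cosα=-0.2588 sinα=-0.9659 | (4,5) | tMaxX 2.8978 tMaxY 0.7040 | tΔX 3.8637 tΔY 1.0353
    t=0.7040 [y] (4,4)
    t=1.7393 [y] (4,3)
    t=2.7745 [y] (4,2)
    t=2.8978 [x] (3,2)
    t=3.8098 [y] (3,1)
    t=4.8451 [y] (3,0) — stop
  → r_4 = 4.8451
beam 5: φ=45°, α=300°
  cosα=0.5000 sinα=-0.8660 | (4,5) | tMaxX 0.5000 tMaxY 0.7852 | tΔX 2.0000 tΔY 1.1547
    t=0.5000 [x] (5,5) — stop
  → r_5 = 0.5000
beam 6: φ=90°, α=345°
  cosα=0.9659 sinα=-0.2588 | (4,5) | tMaxX 0.2588 tMaxY 2.6273 | tΔX 1.0353 tΔY 3.8637
    t=0.2588 [x] (5,5) — stop
  → r_6 = 0.2588
beam 7: φ=135°, α=30°
  cosα=0.8660 sinα=0.5000 | (4,5) | tMaxX 0.2887 tMaxY 0.6400 | tΔX 1.1547 tΔY 2.0000
    t=0.2887 [x] (5,5) — stop
  → r_7 = 0.2887

ranges = [1.5242, 3.8823, 4.3301, 4.8451, 0.5000, 0.2588, 0.2887]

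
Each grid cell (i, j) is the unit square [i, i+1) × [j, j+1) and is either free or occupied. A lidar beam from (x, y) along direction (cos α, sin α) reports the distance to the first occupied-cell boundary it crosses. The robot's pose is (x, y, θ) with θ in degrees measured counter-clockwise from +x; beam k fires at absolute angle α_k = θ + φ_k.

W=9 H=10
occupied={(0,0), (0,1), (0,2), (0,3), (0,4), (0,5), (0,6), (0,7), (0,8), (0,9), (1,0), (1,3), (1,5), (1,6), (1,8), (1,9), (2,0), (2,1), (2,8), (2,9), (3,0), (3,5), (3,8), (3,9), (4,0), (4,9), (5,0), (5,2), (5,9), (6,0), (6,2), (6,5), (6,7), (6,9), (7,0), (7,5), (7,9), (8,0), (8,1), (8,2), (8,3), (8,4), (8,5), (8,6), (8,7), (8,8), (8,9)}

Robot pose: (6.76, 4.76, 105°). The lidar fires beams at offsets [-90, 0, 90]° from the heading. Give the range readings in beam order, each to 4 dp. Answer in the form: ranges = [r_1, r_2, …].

ranges = [0.9273, 0.2485, 4.9279]

beam 1: φ=-90°, α=15°
  direction (0.9659, 0.2588); cell (6,4); t to first gridline: x 0.2485, y 0.9273 (then +1.0353 / +3.8637)
    (7,4) via x @ 0.2485
    (7,5) via y @ 0.9273  # hit
  → r_1 = 0.9273
beam 2: φ=0°, α=105°
  direction (-0.2588, 0.9659); cell (6,4); t to first gridline: x 2.9364, y 0.2485 (then +3.8637 / +1.0353)
    (6,5) via y @ 0.2485  # hit
  → r_2 = 0.2485
beam 3: φ=90°, α=195°
  direction (-0.9659, -0.2588); cell (6,4); t to first gridline: x 0.7868, y 2.9364 (then +1.0353 / +3.8637)
    (5,4) via x @ 0.7868
    (4,4) via x @ 1.8221
    (3,4) via x @ 2.8574
    (3,3) via y @ 2.9364
    (2,3) via x @ 3.8926
    (1,3) via x @ 4.9279  # hit
  → r_3 = 4.9279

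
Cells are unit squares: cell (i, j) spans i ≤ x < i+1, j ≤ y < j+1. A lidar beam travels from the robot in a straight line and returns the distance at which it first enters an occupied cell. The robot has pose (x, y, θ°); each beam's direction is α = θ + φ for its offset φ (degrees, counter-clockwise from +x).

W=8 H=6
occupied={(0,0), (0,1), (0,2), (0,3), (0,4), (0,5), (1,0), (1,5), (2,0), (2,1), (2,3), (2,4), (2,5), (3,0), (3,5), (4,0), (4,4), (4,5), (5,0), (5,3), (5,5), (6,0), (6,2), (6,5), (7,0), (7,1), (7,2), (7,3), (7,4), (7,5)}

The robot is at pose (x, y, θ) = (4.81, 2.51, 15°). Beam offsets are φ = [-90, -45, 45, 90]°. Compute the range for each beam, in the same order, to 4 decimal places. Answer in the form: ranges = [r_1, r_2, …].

ranges = [1.5633, 2.5288, 0.5658, 1.5426]

beam 1: φ=-90°, α=285°
  dir = (cos 285°, sin 285°) = (0.2588, -0.9659); from cell (4,2)
  next x-line at t=0.7341, next y-line at t=0.5280; Δt_x=3.8637, Δt_y=1.0353
    y: enter (4,1) at t=0.5280
    x: enter (5,1) at t=0.7341
    y: enter (5,0) at t=1.5633 ← occupied
  → r_1 = 1.5633
beam 2: φ=-45°, α=330°
  dir = (cos 330°, sin 330°) = (0.8660, -0.5000); from cell (4,2)
  next x-line at t=0.2194, next y-line at t=1.0200; Δt_x=1.1547, Δt_y=2.0000
    x: enter (5,2) at t=0.2194
    y: enter (5,1) at t=1.0200
    x: enter (6,1) at t=1.3741
    x: enter (7,1) at t=2.5288 ← occupied
  → r_2 = 2.5288
beam 3: φ=45°, α=60°
  dir = (cos 60°, sin 60°) = (0.5000, 0.8660); from cell (4,2)
  next x-line at t=0.3800, next y-line at t=0.5658; Δt_x=2.0000, Δt_y=1.1547
    x: enter (5,2) at t=0.3800
    y: enter (5,3) at t=0.5658 ← occupied
  → r_3 = 0.5658
beam 4: φ=90°, α=105°
  dir = (cos 105°, sin 105°) = (-0.2588, 0.9659); from cell (4,2)
  next x-line at t=3.1296, next y-line at t=0.5073; Δt_x=3.8637, Δt_y=1.0353
    y: enter (4,3) at t=0.5073
    y: enter (4,4) at t=1.5426 ← occupied
  → r_4 = 1.5426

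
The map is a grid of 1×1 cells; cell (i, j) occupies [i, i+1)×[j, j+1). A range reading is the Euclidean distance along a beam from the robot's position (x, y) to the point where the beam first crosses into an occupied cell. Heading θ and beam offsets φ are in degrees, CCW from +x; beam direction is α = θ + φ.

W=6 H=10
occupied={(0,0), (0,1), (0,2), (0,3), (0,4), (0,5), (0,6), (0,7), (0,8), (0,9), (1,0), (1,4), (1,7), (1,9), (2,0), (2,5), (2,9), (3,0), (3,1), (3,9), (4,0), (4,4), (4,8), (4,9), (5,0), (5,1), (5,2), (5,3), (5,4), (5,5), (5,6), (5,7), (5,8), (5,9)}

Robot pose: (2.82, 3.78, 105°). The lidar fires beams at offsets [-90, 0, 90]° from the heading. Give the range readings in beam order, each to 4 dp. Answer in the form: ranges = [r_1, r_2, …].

beam 1: φ=-90°, α=15°
  cosα=0.9659 sinα=0.2588 | (2,3) | tMaxX 0.1863 tMaxY 0.8500 | tΔX 1.0353 tΔY 3.8637
    t=0.1863 [x] (3,3)
    t=0.8500 [y] (3,4)
    t=1.2216 [x] (4,4) — stop
  → r_1 = 1.2216
beam 2: φ=0°, α=105°
  cosα=-0.2588 sinα=0.9659 | (2,3) | tMaxX 3.1682 tMaxY 0.2278 | tΔX 3.8637 tΔY 1.0353
    t=0.2278 [y] (2,4)
    t=1.2630 [y] (2,5) — stop
  → r_2 = 1.2630
beam 3: φ=90°, α=195°
  cosα=-0.9659 sinα=-0.2588 | (2,3) | tMaxX 0.8489 tMaxY 3.0137 | tΔX 1.0353 tΔY 3.8637
    t=0.8489 [x] (1,3)
    t=1.8842 [x] (0,3) — stop
  → r_3 = 1.8842

ranges = [1.2216, 1.2630, 1.8842]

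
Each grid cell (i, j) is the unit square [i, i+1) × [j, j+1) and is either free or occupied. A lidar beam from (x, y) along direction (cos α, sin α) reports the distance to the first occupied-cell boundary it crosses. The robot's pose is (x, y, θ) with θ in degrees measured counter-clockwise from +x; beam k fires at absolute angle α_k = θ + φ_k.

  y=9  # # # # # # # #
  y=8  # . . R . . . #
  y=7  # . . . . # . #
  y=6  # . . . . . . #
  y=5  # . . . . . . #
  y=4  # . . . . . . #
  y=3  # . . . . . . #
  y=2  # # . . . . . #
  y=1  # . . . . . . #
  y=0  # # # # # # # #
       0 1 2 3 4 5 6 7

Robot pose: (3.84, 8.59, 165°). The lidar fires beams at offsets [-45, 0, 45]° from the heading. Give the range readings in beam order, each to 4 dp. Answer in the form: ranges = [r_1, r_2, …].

beam 1: φ=-45°, α=120°
  d=(-0.5000,0.8660)  start (3,8)  tX=1.6800 tY=0.4734  stride 1/|dx|=2.0000 1/|dy|=1.1547
    cross y-line → (3,9), t=0.4734 (wall)
  → r_1 = 0.4734
beam 2: φ=0°, α=165°
  d=(-0.9659,0.2588)  start (3,8)  tX=0.8696 tY=1.5841  stride 1/|dx|=1.0353 1/|dy|=3.8637
    cross x-line → (2,8), t=0.8696
    cross y-line → (2,9), t=1.5841 (wall)
  → r_2 = 1.5841
beam 3: φ=45°, α=210°
  d=(-0.8660,-0.5000)  start (3,8)  tX=0.9699 tY=1.1800  stride 1/|dx|=1.1547 1/|dy|=2.0000
    cross x-line → (2,8), t=0.9699
    cross y-line → (2,7), t=1.1800
    cross x-line → (1,7), t=2.1246
    cross y-line → (1,6), t=3.1800
    cross x-line → (0,6), t=3.2793 (wall)
  → r_3 = 3.2793

ranges = [0.4734, 1.5841, 3.2793]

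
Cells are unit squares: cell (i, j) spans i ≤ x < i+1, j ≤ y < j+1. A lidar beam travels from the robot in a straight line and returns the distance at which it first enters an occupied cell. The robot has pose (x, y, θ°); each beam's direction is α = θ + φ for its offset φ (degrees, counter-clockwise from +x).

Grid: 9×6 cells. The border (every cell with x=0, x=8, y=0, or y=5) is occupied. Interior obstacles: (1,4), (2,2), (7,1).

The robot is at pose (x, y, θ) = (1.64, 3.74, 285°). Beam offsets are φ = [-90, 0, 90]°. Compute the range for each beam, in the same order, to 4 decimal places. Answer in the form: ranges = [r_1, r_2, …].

beam 1: φ=-90°, α=195°
  dir = (cos 195°, sin 195°) = (-0.9659, -0.2588); from cell (1,3)
  next x-line at t=0.6626, next y-line at t=2.8591; Δt_x=1.0353, Δt_y=3.8637
    x: enter (0,3) at t=0.6626 ← occupied
  → r_1 = 0.6626
beam 2: φ=0°, α=285°
  dir = (cos 285°, sin 285°) = (0.2588, -0.9659); from cell (1,3)
  next x-line at t=1.3909, next y-line at t=0.7661; Δt_x=3.8637, Δt_y=1.0353
    y: enter (1,2) at t=0.7661
    x: enter (2,2) at t=1.3909 ← occupied
  → r_2 = 1.3909
beam 3: φ=90°, α=15°
  dir = (cos 15°, sin 15°) = (0.9659, 0.2588); from cell (1,3)
  next x-line at t=0.3727, next y-line at t=1.0046; Δt_x=1.0353, Δt_y=3.8637
    x: enter (2,3) at t=0.3727
    y: enter (2,4) at t=1.0046
    x: enter (3,4) at t=1.4080
    x: enter (4,4) at t=2.4433
    x: enter (5,4) at t=3.4785
    x: enter (6,4) at t=4.5138
    y: enter (6,5) at t=4.8683 ← occupied
  → r_3 = 4.8683

ranges = [0.6626, 1.3909, 4.8683]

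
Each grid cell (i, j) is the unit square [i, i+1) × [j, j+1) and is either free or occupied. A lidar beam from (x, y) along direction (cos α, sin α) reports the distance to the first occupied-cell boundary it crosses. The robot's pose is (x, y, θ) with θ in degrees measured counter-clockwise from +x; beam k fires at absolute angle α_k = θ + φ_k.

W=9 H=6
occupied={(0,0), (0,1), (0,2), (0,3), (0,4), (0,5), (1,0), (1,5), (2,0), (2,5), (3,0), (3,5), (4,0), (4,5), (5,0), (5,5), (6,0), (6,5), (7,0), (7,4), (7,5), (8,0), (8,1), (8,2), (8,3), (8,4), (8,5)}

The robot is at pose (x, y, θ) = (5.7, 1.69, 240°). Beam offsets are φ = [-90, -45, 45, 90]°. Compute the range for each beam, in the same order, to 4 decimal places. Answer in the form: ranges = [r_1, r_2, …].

beam 1: φ=-90°, α=150°
  dir = (cos 150°, sin 150°) = (-0.8660, 0.5000); from cell (5,1)
  next x-line at t=0.8083, next y-line at t=0.6200; Δt_x=1.1547, Δt_y=2.0000
    y: enter (5,2) at t=0.6200
    x: enter (4,2) at t=0.8083
    x: enter (3,2) at t=1.9630
    y: enter (3,3) at t=2.6200
    x: enter (2,3) at t=3.1177
    x: enter (1,3) at t=4.2724
    y: enter (1,4) at t=4.6200
    x: enter (0,4) at t=5.4271 ← occupied
  → r_1 = 5.4271
beam 2: φ=-45°, α=195°
  dir = (cos 195°, sin 195°) = (-0.9659, -0.2588); from cell (5,1)
  next x-line at t=0.7247, next y-line at t=2.6660; Δt_x=1.0353, Δt_y=3.8637
    x: enter (4,1) at t=0.7247
    x: enter (3,1) at t=1.7600
    y: enter (3,0) at t=2.6660 ← occupied
  → r_2 = 2.6660
beam 3: φ=45°, α=285°
  dir = (cos 285°, sin 285°) = (0.2588, -0.9659); from cell (5,1)
  next x-line at t=1.1591, next y-line at t=0.7143; Δt_x=3.8637, Δt_y=1.0353
    y: enter (5,0) at t=0.7143 ← occupied
  → r_3 = 0.7143
beam 4: φ=90°, α=330°
  dir = (cos 330°, sin 330°) = (0.8660, -0.5000); from cell (5,1)
  next x-line at t=0.3464, next y-line at t=1.3800; Δt_x=1.1547, Δt_y=2.0000
    x: enter (6,1) at t=0.3464
    y: enter (6,0) at t=1.3800 ← occupied
  → r_4 = 1.3800

ranges = [5.4271, 2.6660, 0.7143, 1.3800]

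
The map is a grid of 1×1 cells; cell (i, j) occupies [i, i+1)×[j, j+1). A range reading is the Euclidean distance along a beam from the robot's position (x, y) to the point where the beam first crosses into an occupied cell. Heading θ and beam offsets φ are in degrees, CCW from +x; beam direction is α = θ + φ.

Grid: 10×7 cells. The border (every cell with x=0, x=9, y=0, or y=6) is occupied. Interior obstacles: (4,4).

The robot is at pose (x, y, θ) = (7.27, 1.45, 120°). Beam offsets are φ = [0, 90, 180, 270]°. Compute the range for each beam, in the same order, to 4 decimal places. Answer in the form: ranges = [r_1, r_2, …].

ranges = [5.2539, 0.9000, 0.5196, 1.9976]

beam 1: φ=0°, α=120°
  direction (-0.5000, 0.8660); cell (7,1); t to first gridline: x 0.5400, y 0.6351 (then +2.0000 / +1.1547)
    (6,1) via x @ 0.5400
    (6,2) via y @ 0.6351
    (6,3) via y @ 1.7898
    (5,3) via x @ 2.5400
    (5,4) via y @ 2.9445
    (5,5) via y @ 4.0992
    (4,5) via x @ 4.5400
    (4,6) via y @ 5.2539  # hit
  → r_1 = 5.2539
beam 2: φ=90°, α=210°
  direction (-0.8660, -0.5000); cell (7,1); t to first gridline: x 0.3118, y 0.9000 (then +1.1547 / +2.0000)
    (6,1) via x @ 0.3118
    (6,0) via y @ 0.9000  # hit
  → r_2 = 0.9000
beam 3: φ=180°, α=300°
  direction (0.5000, -0.8660); cell (7,1); t to first gridline: x 1.4600, y 0.5196 (then +2.0000 / +1.1547)
    (7,0) via y @ 0.5196  # hit
  → r_3 = 0.5196
beam 4: φ=270°, α=30°
  direction (0.8660, 0.5000); cell (7,1); t to first gridline: x 0.8429, y 1.1000 (then +1.1547 / +2.0000)
    (8,1) via x @ 0.8429
    (8,2) via y @ 1.1000
    (9,2) via x @ 1.9976  # hit
  → r_4 = 1.9976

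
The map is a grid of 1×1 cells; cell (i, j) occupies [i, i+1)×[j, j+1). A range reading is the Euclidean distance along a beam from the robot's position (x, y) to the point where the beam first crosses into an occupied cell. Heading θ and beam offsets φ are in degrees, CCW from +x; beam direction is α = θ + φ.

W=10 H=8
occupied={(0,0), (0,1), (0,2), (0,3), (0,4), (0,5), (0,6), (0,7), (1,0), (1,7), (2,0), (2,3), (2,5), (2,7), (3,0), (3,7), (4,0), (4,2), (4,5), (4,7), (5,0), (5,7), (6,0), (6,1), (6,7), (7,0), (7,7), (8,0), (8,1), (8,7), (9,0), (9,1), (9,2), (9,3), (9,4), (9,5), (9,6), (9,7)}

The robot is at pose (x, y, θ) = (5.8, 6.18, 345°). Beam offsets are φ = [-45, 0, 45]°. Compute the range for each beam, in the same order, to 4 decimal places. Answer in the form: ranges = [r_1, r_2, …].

beam 1: φ=-45°, α=300°
  d=(0.5000,-0.8660)  start (5,6)  tX=0.4000 tY=0.2078  stride 1/|dx|=2.0000 1/|dy|=1.1547
    cross y-line → (5,5), t=0.2078
    cross x-line → (6,5), t=0.4000
    cross y-line → (6,4), t=1.3625
    cross x-line → (7,4), t=2.4000
    cross y-line → (7,3), t=2.5172
    cross y-line → (7,2), t=3.6719
    cross x-line → (8,2), t=4.4000
    cross y-line → (8,1), t=4.8266 (wall)
  → r_1 = 4.8266
beam 2: φ=0°, α=345°
  d=(0.9659,-0.2588)  start (5,6)  tX=0.2071 tY=0.6955  stride 1/|dx|=1.0353 1/|dy|=3.8637
    cross x-line → (6,6), t=0.2071
    cross y-line → (6,5), t=0.6955
    cross x-line → (7,5), t=1.2423
    cross x-line → (8,5), t=2.2776
    cross x-line → (9,5), t=3.3129 (wall)
  → r_2 = 3.3129
beam 3: φ=45°, α=30°
  d=(0.8660,0.5000)  start (5,6)  tX=0.2309 tY=1.6400  stride 1/|dx|=1.1547 1/|dy|=2.0000
    cross x-line → (6,6), t=0.2309
    cross x-line → (7,6), t=1.3856
    cross y-line → (7,7), t=1.6400 (wall)
  → r_3 = 1.6400

ranges = [4.8266, 3.3129, 1.6400]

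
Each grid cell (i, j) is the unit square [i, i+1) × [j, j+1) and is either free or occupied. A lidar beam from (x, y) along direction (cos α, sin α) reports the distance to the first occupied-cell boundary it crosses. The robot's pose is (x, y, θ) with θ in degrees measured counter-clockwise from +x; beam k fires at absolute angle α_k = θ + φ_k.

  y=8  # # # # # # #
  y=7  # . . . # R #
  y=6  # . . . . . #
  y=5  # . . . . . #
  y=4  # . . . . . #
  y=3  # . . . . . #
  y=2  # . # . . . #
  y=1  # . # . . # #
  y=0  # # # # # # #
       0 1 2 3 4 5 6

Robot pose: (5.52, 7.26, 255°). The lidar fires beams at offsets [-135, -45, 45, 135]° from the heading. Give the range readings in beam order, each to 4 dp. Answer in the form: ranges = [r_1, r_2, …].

ranges = [0.8545, 5.2192, 0.9600, 0.5543]

beam 1: φ=-135°, α=120°
  direction (-0.5000, 0.8660); cell (5,7); t to first gridline: x 1.0400, y 0.8545 (then +2.0000 / +1.1547)
    (5,8) via y @ 0.8545  # hit
  → r_1 = 0.8545
beam 2: φ=-45°, α=210°
  direction (-0.8660, -0.5000); cell (5,7); t to first gridline: x 0.6004, y 0.5200 (then +1.1547 / +2.0000)
    (5,6) via y @ 0.5200
    (4,6) via x @ 0.6004
    (3,6) via x @ 1.7551
    (3,5) via y @ 2.5200
    (2,5) via x @ 2.9098
    (1,5) via x @ 4.0645
    (1,4) via y @ 4.5200
    (0,4) via x @ 5.2192  # hit
  → r_2 = 5.2192
beam 3: φ=45°, α=300°
  direction (0.5000, -0.8660); cell (5,7); t to first gridline: x 0.9600, y 0.3002 (then +2.0000 / +1.1547)
    (5,6) via y @ 0.3002
    (6,6) via x @ 0.9600  # hit
  → r_3 = 0.9600
beam 4: φ=135°, α=30°
  direction (0.8660, 0.5000); cell (5,7); t to first gridline: x 0.5543, y 1.4800 (then +1.1547 / +2.0000)
    (6,7) via x @ 0.5543  # hit
  → r_4 = 0.5543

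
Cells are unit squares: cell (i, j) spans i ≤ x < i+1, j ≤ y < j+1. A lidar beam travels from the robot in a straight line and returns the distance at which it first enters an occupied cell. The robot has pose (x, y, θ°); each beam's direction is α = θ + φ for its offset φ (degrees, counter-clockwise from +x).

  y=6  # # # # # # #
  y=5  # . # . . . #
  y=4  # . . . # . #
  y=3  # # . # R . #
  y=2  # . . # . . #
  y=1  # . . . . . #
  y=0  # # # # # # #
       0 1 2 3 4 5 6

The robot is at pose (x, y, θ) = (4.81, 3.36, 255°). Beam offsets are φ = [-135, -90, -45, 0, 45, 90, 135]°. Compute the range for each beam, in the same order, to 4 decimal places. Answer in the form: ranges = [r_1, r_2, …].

beam 1: φ=-135°, α=120°
  direction (-0.5000, 0.8660); cell (4,3); t to first gridline: x 1.6200, y 0.7390 (then +2.0000 / +1.1547)
    (4,4) via y @ 0.7390  # hit
  → r_1 = 0.7390
beam 2: φ=-90°, α=165°
  direction (-0.9659, 0.2588); cell (4,3); t to first gridline: x 0.8386, y 2.4728 (then +1.0353 / +3.8637)
    (3,3) via x @ 0.8386  # hit
  → r_2 = 0.8386
beam 3: φ=-45°, α=210°
  direction (-0.8660, -0.5000); cell (4,3); t to first gridline: x 0.9353, y 0.7200 (then +1.1547 / +2.0000)
    (4,2) via y @ 0.7200
    (3,2) via x @ 0.9353  # hit
  → r_3 = 0.9353
beam 4: φ=0°, α=255°
  direction (-0.2588, -0.9659); cell (4,3); t to first gridline: x 3.1296, y 0.3727 (then +3.8637 / +1.0353)
    (4,2) via y @ 0.3727
    (4,1) via y @ 1.4080
    (4,0) via y @ 2.4433  # hit
  → r_4 = 2.4433
beam 5: φ=45°, α=300°
  direction (0.5000, -0.8660); cell (4,3); t to first gridline: x 0.3800, y 0.4157 (then +2.0000 / +1.1547)
    (5,3) via x @ 0.3800
    (5,2) via y @ 0.4157
    (5,1) via y @ 1.5704
    (6,1) via x @ 2.3800  # hit
  → r_5 = 2.3800
beam 6: φ=90°, α=345°
  direction (0.9659, -0.2588); cell (4,3); t to first gridline: x 0.1967, y 1.3909 (then +1.0353 / +3.8637)
    (5,3) via x @ 0.1967
    (6,3) via x @ 1.2320  # hit
  → r_6 = 1.2320
beam 7: φ=135°, α=30°
  direction (0.8660, 0.5000); cell (4,3); t to first gridline: x 0.2194, y 1.2800 (then +1.1547 / +2.0000)
    (5,3) via x @ 0.2194
    (5,4) via y @ 1.2800
    (6,4) via x @ 1.3741  # hit
  → r_7 = 1.3741

ranges = [0.7390, 0.8386, 0.9353, 2.4433, 2.3800, 1.2320, 1.3741]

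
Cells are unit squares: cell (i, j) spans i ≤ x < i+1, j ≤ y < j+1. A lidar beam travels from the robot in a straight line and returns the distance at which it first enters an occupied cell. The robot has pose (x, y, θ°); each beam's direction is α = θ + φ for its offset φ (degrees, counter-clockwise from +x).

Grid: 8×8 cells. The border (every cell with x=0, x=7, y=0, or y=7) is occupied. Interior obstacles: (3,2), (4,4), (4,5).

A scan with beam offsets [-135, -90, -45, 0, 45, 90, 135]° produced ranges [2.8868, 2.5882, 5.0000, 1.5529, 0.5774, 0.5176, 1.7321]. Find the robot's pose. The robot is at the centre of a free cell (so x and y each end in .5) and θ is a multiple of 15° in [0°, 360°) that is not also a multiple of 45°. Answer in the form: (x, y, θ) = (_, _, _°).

Candidates: 33 free-cell centres × 16 headings = 528 poses. Raycast each; keep the one whose scan matches to 4 dp.
  (6.5, 2.5, 150°): beam 1 = 0.5176 ≠ 2.8868 ✗
  (3.5, 3.5, 105°): beam 1 = 4.0415 ≠ 2.8868 ✗
  (2.5, 2.5, 255°): beam 1 = 3.0000 ≠ 2.8868 ✗
  (4.5, 2.5, 345°): beam 1 = 0.5774 ≠ 2.8868 ✗
  …
  (4.5, 2.5, 105°): r_1=2.8868, r_2=2.5882, r_3=5.0000, r_4=1.5529, r_5=0.5774, r_6=0.5176, r_7=1.7321 — all match ✓
Unique over the lattice → pose = (4.5, 2.5, 105°).

(x, y, θ) = (4.5, 2.5, 105°)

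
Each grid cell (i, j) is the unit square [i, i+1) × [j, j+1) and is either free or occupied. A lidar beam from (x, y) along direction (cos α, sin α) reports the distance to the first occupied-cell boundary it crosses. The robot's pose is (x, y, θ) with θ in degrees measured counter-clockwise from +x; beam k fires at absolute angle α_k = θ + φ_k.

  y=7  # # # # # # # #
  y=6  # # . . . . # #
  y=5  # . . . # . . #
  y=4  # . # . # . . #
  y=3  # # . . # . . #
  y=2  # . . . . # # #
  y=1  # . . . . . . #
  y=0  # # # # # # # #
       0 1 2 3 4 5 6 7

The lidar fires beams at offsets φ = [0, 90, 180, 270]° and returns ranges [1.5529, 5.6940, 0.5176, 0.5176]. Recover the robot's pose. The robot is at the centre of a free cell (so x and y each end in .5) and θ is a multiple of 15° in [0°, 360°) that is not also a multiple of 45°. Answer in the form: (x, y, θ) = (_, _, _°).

The pose lattice has 27·16 = 432 candidates. Test each by forward raycasting.
  (6.5, 3.5, 120°): beam 1 = 4.0415 ≠ 1.5529 ✗
  (4.5, 6.5, 330°): beam 1 = 2.8868 ≠ 1.5529 ✗
  (6.5, 4.5, 300°): beam 1 = 1.0000 ≠ 1.5529 ✗
  …
  (1.5, 2.5, 255°): r_1=1.5529, r_2=5.6940, r_3=0.5176, r_4=0.5176 — all match ✓
Unique over the lattice → pose = (1.5, 2.5, 255°).

(x, y, θ) = (1.5, 2.5, 255°)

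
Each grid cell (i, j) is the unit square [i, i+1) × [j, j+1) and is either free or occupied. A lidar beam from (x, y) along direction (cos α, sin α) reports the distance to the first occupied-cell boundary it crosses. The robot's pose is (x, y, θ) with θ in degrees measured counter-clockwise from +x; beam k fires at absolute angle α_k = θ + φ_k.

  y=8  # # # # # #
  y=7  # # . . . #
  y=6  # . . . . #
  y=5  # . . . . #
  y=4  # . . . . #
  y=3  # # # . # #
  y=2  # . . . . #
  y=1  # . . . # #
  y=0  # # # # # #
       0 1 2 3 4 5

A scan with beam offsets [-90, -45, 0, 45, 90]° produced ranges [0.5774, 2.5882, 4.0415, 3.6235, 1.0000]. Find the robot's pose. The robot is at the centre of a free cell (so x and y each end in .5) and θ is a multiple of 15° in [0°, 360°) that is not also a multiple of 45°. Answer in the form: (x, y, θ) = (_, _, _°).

(x, y, θ) = (1.5, 4.5, 30°)

Candidates: 23 free-cell centres × 16 headings = 368 poses. Raycast each; keep the one whose scan matches to 4 dp.
  (2.5, 6.5, 300°): beam 1 = 1.7321 ≠ 0.5774 ✗
  (2.5, 6.5, 30°): beam 1 = 3.0000 ≠ 0.5774 ✗
  (2.5, 2.5, 75°): beam 1 = 1.9319 ≠ 0.5774 ✗
  (2.5, 2.5, 330°): beam 1 = 1.7321 ≠ 0.5774 ✗
  (4.5, 5.5, 195°): beam 1 = 2.5882 ≠ 0.5774 ✗
  …
  (1.5, 4.5, 30°): r_1=0.5774, r_2=2.5882, r_3=4.0415, r_4=3.6235, r_5=1.0000 — all match ✓
No second candidate reproduces the full scan.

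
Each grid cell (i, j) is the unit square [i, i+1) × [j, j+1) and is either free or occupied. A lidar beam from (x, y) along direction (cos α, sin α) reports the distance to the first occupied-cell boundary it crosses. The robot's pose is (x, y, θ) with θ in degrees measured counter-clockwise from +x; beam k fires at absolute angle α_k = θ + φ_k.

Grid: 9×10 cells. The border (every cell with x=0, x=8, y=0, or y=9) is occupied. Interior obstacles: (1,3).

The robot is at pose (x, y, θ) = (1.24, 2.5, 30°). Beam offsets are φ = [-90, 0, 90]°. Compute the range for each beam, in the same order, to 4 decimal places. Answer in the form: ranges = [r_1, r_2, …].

beam 1: φ=-90°, α=300°
  d=(0.5000,-0.8660)  start (1,2)  tX=1.5200 tY=0.5774  stride 1/|dx|=2.0000 1/|dy|=1.1547
    cross y-line → (1,1), t=0.5774
    cross x-line → (2,1), t=1.5200
    cross y-line → (2,0), t=1.7321 (wall)
  → r_1 = 1.7321
beam 2: φ=0°, α=30°
  d=(0.8660,0.5000)  start (1,2)  tX=0.8776 tY=1.0000  stride 1/|dx|=1.1547 1/|dy|=2.0000
    cross x-line → (2,2), t=0.8776
    cross y-line → (2,3), t=1.0000
    cross x-line → (3,3), t=2.0323
    cross y-line → (3,4), t=3.0000
    cross x-line → (4,4), t=3.1870
    cross x-line → (5,4), t=4.3417
    cross y-line → (5,5), t=5.0000
    cross x-line → (6,5), t=5.4964
    cross x-line → (7,5), t=6.6511
    cross y-line → (7,6), t=7.0000
    cross x-line → (8,6), t=7.8058 (wall)
  → r_2 = 7.8058
beam 3: φ=90°, α=120°
  d=(-0.5000,0.8660)  start (1,2)  tX=0.4800 tY=0.5774  stride 1/|dx|=2.0000 1/|dy|=1.1547
    cross x-line → (0,2), t=0.4800 (wall)
  → r_3 = 0.4800

ranges = [1.7321, 7.8058, 0.4800]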